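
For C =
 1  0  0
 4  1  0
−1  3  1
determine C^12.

C = I + N where N = [[0, 0, 0], [4, 0, 0], [−1, 3, 0]] is strictly lower-triangular, so N^3 = 0.
(I + N)^12 = I + 12·N + 66·N^2 = [[1, 0, 0], [48, 1, 0], [780, 36, 1]].

[[1, 0, 0], [48, 1, 0], [780, 36, 1]]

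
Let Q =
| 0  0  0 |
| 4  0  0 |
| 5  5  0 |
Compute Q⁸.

[[0, 0, 0], [0, 0, 0], [0, 0, 0]]

Q is strictly triangular, hence nilpotent: Q³ = 0, so Q⁸ = 0.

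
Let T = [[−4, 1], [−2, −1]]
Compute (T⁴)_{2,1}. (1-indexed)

tr T = −5 and det T = 6, so the characteristic polynomial is λ² − (−5)λ + (6) with roots −3 and −2.
Eigenvectors give P = [[1, −1], [1, −2]] with P⁻¹ = [[2, −1], [1, −1]], and T = P·diag(−3, −2)·P⁻¹.
Then T⁴ = P·diag(81, 16)·P⁻¹ = [[81, −16], [81, −32]] · [[2, −1], [1, −1]] = [[146, −65], [130, −49]].

130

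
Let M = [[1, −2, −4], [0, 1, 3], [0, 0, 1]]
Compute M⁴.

[[1, −8, −52], [0, 1, 12], [0, 0, 1]]

M = I + N where N = [[0, −2, −4], [0, 0, 3], [0, 0, 0]] is strictly upper-triangular, so N³ = 0.
(I + N)⁴ = I + 4·N + 6·N² = [[1, −8, −52], [0, 1, 12], [0, 0, 1]].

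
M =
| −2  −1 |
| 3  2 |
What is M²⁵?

[[−2, −1], [3, 2]]

M² = I (check: tr M = 0 and det M = −1), so M²⁵ = M since 25 is odd.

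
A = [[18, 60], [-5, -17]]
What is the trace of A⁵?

tr A = 1 and det A = -6, so the characteristic polynomial is λ² − (1)λ + (-6) with roots -2 and 3.
Eigenvectors give P = [[3, -4], [-1, 1]] with P⁻¹ = [[-1, -4], [-1, -3]], and A = P·diag(-2, 3)·P⁻¹.
Then A⁵ = P·diag(-32, 243)·P⁻¹ = [[-96, -972], [32, 243]] · [[-1, -4], [-1, -3]] = [[1068, 3300], [-275, -857]].

211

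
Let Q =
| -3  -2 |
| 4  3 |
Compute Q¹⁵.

Q² = I (check: tr Q = 0 and det Q = -1), so Q¹⁵ = Q since 15 is odd.

[[-3, -2], [4, 3]]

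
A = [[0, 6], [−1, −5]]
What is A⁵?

tr A = −5 and det A = 6, so the characteristic polynomial is λ² − (−5)λ + (6) with roots −3 and −2.
Eigenvectors give P = [[2, 3], [−1, −1]] with P⁻¹ = [[−1, −3], [1, 2]], and A = P·diag(−3, −2)·P⁻¹.
Then A⁵ = P·diag(−243, −32)·P⁻¹ = [[−486, −96], [243, 32]] · [[−1, −3], [1, 2]] = [[390, 1266], [−211, −665]].

[[390, 1266], [−211, −665]]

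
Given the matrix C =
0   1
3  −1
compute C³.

[[−3, 4], [12, −7]]

C² = [[3, −1], [−3, 4]]
C³ = [[−3, 4], [12, −7]]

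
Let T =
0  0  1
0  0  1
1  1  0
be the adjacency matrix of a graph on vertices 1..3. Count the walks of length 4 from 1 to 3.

The number of length-4 walks from vertex 1 to vertex 3 is entry (1,3) of T⁴, where T is the adjacency matrix.
T² = [[1, 1, 0], [1, 1, 0], [0, 0, 2]]
T³ = [[0, 0, 2], [0, 0, 2], [2, 2, 0]]
T⁴ = [[2, 2, 0], [2, 2, 0], [0, 0, 4]]

0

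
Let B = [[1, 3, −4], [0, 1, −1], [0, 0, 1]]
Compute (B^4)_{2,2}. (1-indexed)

B = I + N where N = [[0, 3, −4], [0, 0, −1], [0, 0, 0]] is strictly upper-triangular, so N^3 = 0.
(I + N)^4 = I + 4·N + 6·N^2 = [[1, 12, −34], [0, 1, −4], [0, 0, 1]].

1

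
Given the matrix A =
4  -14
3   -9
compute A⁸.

[[-37574, 88270], [-18915, 44391]]

tr A = -5 and det A = 6, so the characteristic polynomial is λ² − (-5)λ + (6) with roots -3 and -2.
Eigenvectors give P = [[2, 7], [1, 3]] with P⁻¹ = [[-3, 7], [1, -2]], and A = P·diag(-3, -2)·P⁻¹.
Then A⁸ = P·diag(6561, 256)·P⁻¹ = [[13122, 1792], [6561, 768]] · [[-3, 7], [1, -2]] = [[-37574, 88270], [-18915, 44391]].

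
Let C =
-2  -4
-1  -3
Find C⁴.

C² = [[8, 20], [5, 13]]
C³ = [[-36, -92], [-23, -59]]
C⁴ = [[164, 420], [105, 269]]

[[164, 420], [105, 269]]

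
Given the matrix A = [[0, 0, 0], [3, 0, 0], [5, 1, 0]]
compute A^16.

A is strictly triangular, hence nilpotent: A^3 = 0, so A^16 = 0.

[[0, 0, 0], [0, 0, 0], [0, 0, 0]]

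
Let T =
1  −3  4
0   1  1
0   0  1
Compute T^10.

T = I + N where N = [[0, −3, 4], [0, 0, 1], [0, 0, 0]] is strictly upper-triangular, so N^3 = 0.
(I + N)^10 = I + 10·N + 45·N^2 = [[1, −30, −95], [0, 1, 10], [0, 0, 1]].

[[1, −30, −95], [0, 1, 10], [0, 0, 1]]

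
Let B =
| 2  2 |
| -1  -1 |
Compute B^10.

B² = B (a projection; rank 1, trace 1), so B^10 = B.

[[2, 2], [-1, -1]]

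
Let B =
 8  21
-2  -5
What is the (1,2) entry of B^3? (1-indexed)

tr B = 3 and det B = 2, so the characteristic polynomial is λ² − (3)λ + (2) with roots 1 and 2.
Eigenvectors give P = [[3, -7], [-1, 2]] with P⁻¹ = [[-2, -7], [-1, -3]], and B = P·diag(1, 2)·P⁻¹.
Then B^3 = P·diag(1, 8)·P⁻¹ = [[3, -56], [-1, 16]] · [[-2, -7], [-1, -3]] = [[50, 147], [-14, -41]].

147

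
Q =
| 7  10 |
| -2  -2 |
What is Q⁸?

[[31781, 63050], [-12610, -24964]]

tr Q = 5 and det Q = 6, so the characteristic polynomial is λ² − (5)λ + (6) with roots 3 and 2.
Eigenvectors give P = [[5, -2], [-2, 1]] with P⁻¹ = [[1, 2], [2, 5]], and Q = P·diag(3, 2)·P⁻¹.
Then Q⁸ = P·diag(6561, 256)·P⁻¹ = [[32805, -512], [-13122, 256]] · [[1, 2], [2, 5]] = [[31781, 63050], [-12610, -24964]].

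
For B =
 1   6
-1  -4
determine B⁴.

[[-29, -90], [15, 46]]

tr B = -3 and det B = 2, so the characteristic polynomial is λ² − (-3)λ + (2) with roots -2 and -1.
Eigenvectors give P = [[-2, 3], [1, -1]] with P⁻¹ = [[1, 3], [1, 2]], and B = P·diag(-2, -1)·P⁻¹.
Then B⁴ = P·diag(16, 1)·P⁻¹ = [[-32, 3], [16, -1]] · [[1, 3], [1, 2]] = [[-29, -90], [15, 46]].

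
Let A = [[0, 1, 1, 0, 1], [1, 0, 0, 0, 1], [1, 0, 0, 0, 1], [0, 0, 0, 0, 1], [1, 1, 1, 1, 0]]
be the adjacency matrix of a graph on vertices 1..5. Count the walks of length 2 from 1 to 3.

1

The number of length-2 walks from vertex 1 to vertex 3 is entry (1,3) of A^2, where A is the adjacency matrix.
A^2 = [[3, 1, 1, 1, 2], [1, 2, 2, 1, 1], [1, 2, 2, 1, 1], [1, 1, 1, 1, 0], [2, 1, 1, 0, 4]]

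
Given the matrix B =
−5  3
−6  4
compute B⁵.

[[−65, 33], [−66, 34]]

tr B = −1 and det B = −2, so the characteristic polynomial is λ² − (−1)λ + (−2) with roots 1 and −2.
Eigenvectors give P = [[−1, 1], [−2, 1]] with P⁻¹ = [[1, −1], [2, −1]], and B = P·diag(1, −2)·P⁻¹.
Then B⁵ = P·diag(1, −32)·P⁻¹ = [[−1, −32], [−2, −32]] · [[1, −1], [2, −1]] = [[−65, 33], [−66, 34]].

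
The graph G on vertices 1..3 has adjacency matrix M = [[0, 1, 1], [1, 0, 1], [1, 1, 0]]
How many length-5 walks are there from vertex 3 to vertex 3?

The number of length-5 walks from vertex 3 to vertex 3 is entry (3,3) of M⁵, where M is the adjacency matrix.
M² = [[2, 1, 1], [1, 2, 1], [1, 1, 2]]
M³ = [[2, 3, 3], [3, 2, 3], [3, 3, 2]]
M⁴ = [[6, 5, 5], [5, 6, 5], [5, 5, 6]]
M⁵ = [[10, 11, 11], [11, 10, 11], [11, 11, 10]]

10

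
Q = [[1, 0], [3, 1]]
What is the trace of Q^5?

2

Q = I + N where N = [[0, 0], [3, 0]] is strictly lower-triangular, so N^2 = 0.
(I + N)^5 = I + 5·N = [[1, 0], [15, 1]].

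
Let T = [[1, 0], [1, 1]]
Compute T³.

T = I + N where N = [[0, 0], [1, 0]] is strictly lower-triangular, so N² = 0.
(I + N)³ = I + 3·N = [[1, 0], [3, 1]].

[[1, 0], [3, 1]]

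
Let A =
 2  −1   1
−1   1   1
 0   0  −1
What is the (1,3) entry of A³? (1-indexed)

2

A² = [[5, −3, 0], [−3, 2, −1], [0, 0, 1]]
A³ = [[13, −8, 2], [−8, 5, 0], [0, 0, −1]]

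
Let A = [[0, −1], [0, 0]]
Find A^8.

[[0, 0], [0, 0]]

A is strictly triangular, hence nilpotent: A^2 = 0, so A^8 = 0.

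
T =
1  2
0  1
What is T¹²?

T = I + N where N = [[0, 2], [0, 0]] is strictly upper-triangular, so N² = 0.
(I + N)¹² = I + 12·N = [[1, 24], [0, 1]].

[[1, 24], [0, 1]]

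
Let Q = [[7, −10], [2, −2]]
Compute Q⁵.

[[1087, −2110], [422, −812]]

tr Q = 5 and det Q = 6, so the characteristic polynomial is λ² − (5)λ + (6) with roots 3 and 2.
Eigenvectors give P = [[5, 2], [2, 1]] with P⁻¹ = [[1, −2], [−2, 5]], and Q = P·diag(3, 2)·P⁻¹.
Then Q⁵ = P·diag(243, 32)·P⁻¹ = [[1215, 64], [486, 32]] · [[1, −2], [−2, 5]] = [[1087, −2110], [422, −812]].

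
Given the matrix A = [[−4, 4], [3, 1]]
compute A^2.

[[28, −12], [−9, 13]]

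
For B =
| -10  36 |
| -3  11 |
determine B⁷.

tr B = 1 and det B = -2, so the characteristic polynomial is λ² − (1)λ + (-2) with roots -1 and 2.
Eigenvectors give P = [[-4, 3], [-1, 1]] with P⁻¹ = [[-1, 3], [-1, 4]], and B = P·diag(-1, 2)·P⁻¹.
Then B⁷ = P·diag(-1, 128)·P⁻¹ = [[4, 384], [1, 128]] · [[-1, 3], [-1, 4]] = [[-388, 1548], [-129, 515]].

[[-388, 1548], [-129, 515]]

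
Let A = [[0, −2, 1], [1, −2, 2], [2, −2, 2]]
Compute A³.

A² = [[0, 2, −2], [2, −2, 1], [2, −4, 2]]
A³ = [[−2, 0, 0], [0, −2, 0], [0, 0, −2]]

[[−2, 0, 0], [0, −2, 0], [0, 0, −2]]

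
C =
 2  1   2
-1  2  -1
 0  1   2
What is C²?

[[3, 6, 7], [-4, 2, -6], [-1, 4, 3]]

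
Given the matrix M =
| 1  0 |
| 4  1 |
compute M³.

[[1, 0], [12, 1]]

M = I + N where N = [[0, 0], [4, 0]] is strictly lower-triangular, so N² = 0.
(I + N)³ = I + 3·N = [[1, 0], [12, 1]].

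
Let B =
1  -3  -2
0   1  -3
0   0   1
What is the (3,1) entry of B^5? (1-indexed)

0

B = I + N where N = [[0, -3, -2], [0, 0, -3], [0, 0, 0]] is strictly upper-triangular, so N^3 = 0.
(I + N)^5 = I + 5·N + 10·N^2 = [[1, -15, 80], [0, 1, -15], [0, 0, 1]].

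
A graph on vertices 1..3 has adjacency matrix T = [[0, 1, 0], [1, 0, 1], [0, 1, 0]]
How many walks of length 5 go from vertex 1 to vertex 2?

4

The number of length-5 walks from vertex 1 to vertex 2 is entry (1,2) of T⁵, where T is the adjacency matrix.
T² = [[1, 0, 1], [0, 2, 0], [1, 0, 1]]
T³ = [[0, 2, 0], [2, 0, 2], [0, 2, 0]]
T⁴ = [[2, 0, 2], [0, 4, 0], [2, 0, 2]]
T⁵ = [[0, 4, 0], [4, 0, 4], [0, 4, 0]]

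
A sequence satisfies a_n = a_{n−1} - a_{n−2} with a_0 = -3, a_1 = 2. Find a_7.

2

With companion matrix C = [[1, -1], [1, 0]], [a_n, a_{n−1}]ᵀ = C·[a_{n−1}, a_{n−2}]ᵀ, so [a_7, a_6]ᵀ = C⁶·[a_1, a_0]ᵀ.
C⁶ = [[1, 0], [0, 1]], giving [a_7, a_6]ᵀ = [[2], [-3]].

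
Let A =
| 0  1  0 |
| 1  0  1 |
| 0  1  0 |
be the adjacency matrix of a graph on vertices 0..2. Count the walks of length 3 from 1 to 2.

2

The number of length-3 walks from vertex 1 to vertex 2 is entry (1,2) of A³, where A is the adjacency matrix.
A² = [[1, 0, 1], [0, 2, 0], [1, 0, 1]]
A³ = [[0, 2, 0], [2, 0, 2], [0, 2, 0]]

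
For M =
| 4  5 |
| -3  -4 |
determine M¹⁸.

[[1, 0], [0, 1]]

M² = I (check: tr M = 0 and det M = -1), so M¹⁸ = I since 18 is even.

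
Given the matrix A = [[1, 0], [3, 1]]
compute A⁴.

A = I + N where N = [[0, 0], [3, 0]] is strictly lower-triangular, so N² = 0.
(I + N)⁴ = I + 4·N = [[1, 0], [12, 1]].

[[1, 0], [12, 1]]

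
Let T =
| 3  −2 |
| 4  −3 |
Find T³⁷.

T² = I (check: tr T = 0 and det T = −1), so T³⁷ = T since 37 is odd.

[[3, −2], [4, −3]]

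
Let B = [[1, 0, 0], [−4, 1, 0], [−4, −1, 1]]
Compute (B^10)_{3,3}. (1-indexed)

B = I + N where N = [[0, 0, 0], [−4, 0, 0], [−4, −1, 0]] is strictly lower-triangular, so N^3 = 0.
(I + N)^10 = I + 10·N + 45·N^2 = [[1, 0, 0], [−40, 1, 0], [140, −10, 1]].

1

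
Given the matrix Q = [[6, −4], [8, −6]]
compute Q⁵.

[[96, −64], [128, −96]]

tr Q = 0 and det Q = −4, so the characteristic polynomial is λ² − (0)λ + (−4) with roots 2 and −2.
Eigenvectors give P = [[−1, −1], [−1, −2]] with P⁻¹ = [[−2, 1], [1, −1]], and Q = P·diag(2, −2)·P⁻¹.
Then Q⁵ = P·diag(32, −32)·P⁻¹ = [[−32, 32], [−32, 64]] · [[−2, 1], [1, −1]] = [[96, −64], [128, −96]].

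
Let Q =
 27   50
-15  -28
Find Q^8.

[[-31269, -63050], [18915, 38086]]

tr Q = -1 and det Q = -6, so the characteristic polynomial is λ² − (-1)λ + (-6) with roots 2 and -3.
Eigenvectors give P = [[-2, -5], [1, 3]] with P⁻¹ = [[-3, -5], [1, 2]], and Q = P·diag(2, -3)·P⁻¹.
Then Q^8 = P·diag(256, 6561)·P⁻¹ = [[-512, -32805], [256, 19683]] · [[-3, -5], [1, 2]] = [[-31269, -63050], [18915, 38086]].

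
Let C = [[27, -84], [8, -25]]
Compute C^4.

tr C = 2 and det C = -3, so the characteristic polynomial is λ² − (2)λ + (-3) with roots 3 and -1.
Eigenvectors give P = [[-7, 3], [-2, 1]] with P⁻¹ = [[-1, 3], [-2, 7]], and C = P·diag(3, -1)·P⁻¹.
Then C^4 = P·diag(81, 1)·P⁻¹ = [[-567, 3], [-162, 1]] · [[-1, 3], [-2, 7]] = [[561, -1680], [160, -479]].

[[561, -1680], [160, -479]]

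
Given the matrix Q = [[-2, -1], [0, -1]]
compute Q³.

Q² = [[4, 3], [0, 1]]
Q³ = [[-8, -7], [0, -1]]

[[-8, -7], [0, -1]]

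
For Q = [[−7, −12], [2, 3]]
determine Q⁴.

[[241, 480], [−80, −159]]

tr Q = −4 and det Q = 3, so the characteristic polynomial is λ² − (−4)λ + (3) with roots −3 and −1.
Eigenvectors give P = [[3, −2], [−1, 1]] with P⁻¹ = [[1, 2], [1, 3]], and Q = P·diag(−3, −1)·P⁻¹.
Then Q⁴ = P·diag(81, 1)·P⁻¹ = [[243, −2], [−81, 1]] · [[1, 2], [1, 3]] = [[241, 480], [−80, −159]].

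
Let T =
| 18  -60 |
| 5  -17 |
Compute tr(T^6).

tr T = 1 and det T = -6, so the characteristic polynomial is λ² − (1)λ + (-6) with roots -2 and 3.
Eigenvectors give P = [[3, -4], [1, -1]] with P⁻¹ = [[-1, 4], [-1, 3]], and T = P·diag(-2, 3)·P⁻¹.
Then T^6 = P·diag(64, 729)·P⁻¹ = [[192, -2916], [64, -729]] · [[-1, 4], [-1, 3]] = [[2724, -7980], [665, -1931]].

793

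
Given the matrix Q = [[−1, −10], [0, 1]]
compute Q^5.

Q² = I (check: tr Q = 0 and det Q = −1), so Q^5 = Q since 5 is odd.

[[−1, −10], [0, 1]]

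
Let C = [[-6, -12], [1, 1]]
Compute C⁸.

[[25476, 75660], [-6305, -18659]]

tr C = -5 and det C = 6, so the characteristic polynomial is λ² − (-5)λ + (6) with roots -3 and -2.
Eigenvectors give P = [[4, -3], [-1, 1]] with P⁻¹ = [[1, 3], [1, 4]], and C = P·diag(-3, -2)·P⁻¹.
Then C⁸ = P·diag(6561, 256)·P⁻¹ = [[26244, -768], [-6561, 256]] · [[1, 3], [1, 4]] = [[25476, 75660], [-6305, -18659]].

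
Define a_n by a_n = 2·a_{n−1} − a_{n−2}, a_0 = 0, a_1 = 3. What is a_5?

With companion matrix B = [[2, −1], [1, 0]], [a_n, a_{n−1}]ᵀ = B·[a_{n−1}, a_{n−2}]ᵀ, so [a_5, a_4]ᵀ = B⁴·[a_1, a_0]ᵀ.
B⁴ = [[5, −4], [4, −3]], giving [a_5, a_4]ᵀ = [[15], [12]].

15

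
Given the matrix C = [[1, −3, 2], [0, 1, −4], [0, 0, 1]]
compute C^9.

C = I + N where N = [[0, −3, 2], [0, 0, −4], [0, 0, 0]] is strictly upper-triangular, so N^3 = 0.
(I + N)^9 = I + 9·N + 36·N^2 = [[1, −27, 450], [0, 1, −36], [0, 0, 1]].

[[1, −27, 450], [0, 1, −36], [0, 0, 1]]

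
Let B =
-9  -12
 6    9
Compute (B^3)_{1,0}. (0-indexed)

tr B = 0 and det B = -9, so the characteristic polynomial is λ² − (0)λ + (-9) with roots -3 and 3.
Eigenvectors give P = [[2, -1], [-1, 1]] with P⁻¹ = [[1, 1], [1, 2]], and B = P·diag(-3, 3)·P⁻¹.
Then B^3 = P·diag(-27, 27)·P⁻¹ = [[-54, -27], [27, 27]] · [[1, 1], [1, 2]] = [[-81, -108], [54, 81]].

54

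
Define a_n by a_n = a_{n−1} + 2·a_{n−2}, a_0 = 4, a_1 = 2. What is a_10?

With companion matrix T = [[1, 2], [1, 0]], [a_n, a_{n−1}]ᵀ = T·[a_{n−1}, a_{n−2}]ᵀ, so [a_10, a_9]ᵀ = T⁹·[a_1, a_0]ᵀ.
T⁹ = [[341, 342], [171, 170]], giving [a_10, a_9]ᵀ = [[2050], [1022]].

2050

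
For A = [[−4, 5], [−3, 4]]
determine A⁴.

A² = I (check: tr A = 0 and det A = −1), so A⁴ = I since 4 is even.

[[1, 0], [0, 1]]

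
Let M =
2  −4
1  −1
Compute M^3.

[[−4, 4], [−1, −1]]

M^2 = [[0, −4], [1, −3]]
M^3 = [[−4, 4], [−1, −1]]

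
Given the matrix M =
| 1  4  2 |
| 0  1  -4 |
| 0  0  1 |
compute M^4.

M = I + N where N = [[0, 4, 2], [0, 0, -4], [0, 0, 0]] is strictly upper-triangular, so N^3 = 0.
(I + N)^4 = I + 4·N + 6·N^2 = [[1, 16, -88], [0, 1, -16], [0, 0, 1]].

[[1, 16, -88], [0, 1, -16], [0, 0, 1]]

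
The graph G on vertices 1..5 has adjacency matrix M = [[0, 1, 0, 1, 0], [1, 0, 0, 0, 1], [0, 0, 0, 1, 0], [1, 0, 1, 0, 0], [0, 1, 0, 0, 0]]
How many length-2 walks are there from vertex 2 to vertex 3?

0

The number of length-2 walks from vertex 2 to vertex 3 is entry (2,3) of M^2, where M is the adjacency matrix.
M^2 = [[2, 0, 1, 0, 1], [0, 2, 0, 1, 0], [1, 0, 1, 0, 0], [0, 1, 0, 2, 0], [1, 0, 0, 0, 1]]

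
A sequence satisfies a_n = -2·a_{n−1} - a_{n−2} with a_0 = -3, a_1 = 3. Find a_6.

-3

With companion matrix T = [[-2, -1], [1, 0]], [a_n, a_{n−1}]ᵀ = T·[a_{n−1}, a_{n−2}]ᵀ, so [a_6, a_5]ᵀ = T^5·[a_1, a_0]ᵀ.
T^5 = [[-6, -5], [5, 4]], giving [a_6, a_5]ᵀ = [[-3], [3]].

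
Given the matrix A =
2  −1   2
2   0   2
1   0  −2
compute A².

[[4, −2, −2], [6, −2, 0], [0, −1, 6]]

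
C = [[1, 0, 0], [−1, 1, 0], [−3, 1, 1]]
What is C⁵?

[[1, 0, 0], [−5, 1, 0], [−25, 5, 1]]

C = I + N where N = [[0, 0, 0], [−1, 0, 0], [−3, 1, 0]] is strictly lower-triangular, so N³ = 0.
(I + N)⁵ = I + 5·N + 10·N² = [[1, 0, 0], [−5, 1, 0], [−25, 5, 1]].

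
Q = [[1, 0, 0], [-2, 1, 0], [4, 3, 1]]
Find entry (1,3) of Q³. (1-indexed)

0

Q = I + N where N = [[0, 0, 0], [-2, 0, 0], [4, 3, 0]] is strictly lower-triangular, so N³ = 0.
(I + N)³ = I + 3·N + 3·N² = [[1, 0, 0], [-6, 1, 0], [-6, 9, 1]].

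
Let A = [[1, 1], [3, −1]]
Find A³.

A² = [[4, 0], [0, 4]]
A³ = [[4, 4], [12, −4]]

[[4, 4], [12, −4]]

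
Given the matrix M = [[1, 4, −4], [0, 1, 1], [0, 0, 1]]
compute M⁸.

M = I + N where N = [[0, 4, −4], [0, 0, 1], [0, 0, 0]] is strictly upper-triangular, so N³ = 0.
(I + N)⁸ = I + 8·N + 28·N² = [[1, 32, 80], [0, 1, 8], [0, 0, 1]].

[[1, 32, 80], [0, 1, 8], [0, 0, 1]]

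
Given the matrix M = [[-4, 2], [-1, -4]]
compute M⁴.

M² = [[14, -16], [8, 14]]
M³ = [[-40, 92], [-46, -40]]
M⁴ = [[68, -448], [224, 68]]

[[68, -448], [224, 68]]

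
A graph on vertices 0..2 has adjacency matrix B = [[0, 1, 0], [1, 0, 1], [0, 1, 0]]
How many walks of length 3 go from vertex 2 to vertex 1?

The number of length-3 walks from vertex 2 to vertex 1 is entry (2,1) of B³, where B is the adjacency matrix.
B² = [[1, 0, 1], [0, 2, 0], [1, 0, 1]]
B³ = [[0, 2, 0], [2, 0, 2], [0, 2, 0]]

2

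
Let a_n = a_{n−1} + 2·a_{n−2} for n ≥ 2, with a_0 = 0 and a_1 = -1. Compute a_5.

-11

With companion matrix B = [[1, 2], [1, 0]], [a_n, a_{n−1}]ᵀ = B·[a_{n−1}, a_{n−2}]ᵀ, so [a_5, a_4]ᵀ = B^4·[a_1, a_0]ᵀ.
B^4 = [[11, 10], [5, 6]], giving [a_5, a_4]ᵀ = [[-11], [-5]].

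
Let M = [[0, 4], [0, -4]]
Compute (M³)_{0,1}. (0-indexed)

64

M² = [[0, -16], [0, 16]]
M³ = [[0, 64], [0, -64]]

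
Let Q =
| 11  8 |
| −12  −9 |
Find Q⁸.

tr Q = 2 and det Q = −3, so the characteristic polynomial is λ² − (2)λ + (−3) with roots 3 and −1.
Eigenvectors give P = [[−1, −2], [1, 3]] with P⁻¹ = [[−3, −2], [1, 1]], and Q = P·diag(3, −1)·P⁻¹.
Then Q⁸ = P·diag(6561, 1)·P⁻¹ = [[−6561, −2], [6561, 3]] · [[−3, −2], [1, 1]] = [[19681, 13120], [−19680, −13119]].

[[19681, 13120], [−19680, −13119]]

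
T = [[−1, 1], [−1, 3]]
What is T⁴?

T² = [[0, 2], [−2, 8]]
T³ = [[−2, 6], [−6, 22]]
T⁴ = [[−4, 16], [−16, 60]]

[[−4, 16], [−16, 60]]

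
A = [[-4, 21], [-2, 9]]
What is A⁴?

tr A = 5 and det A = 6, so the characteristic polynomial is λ² − (5)λ + (6) with roots 3 and 2.
Eigenvectors give P = [[3, 7], [1, 2]] with P⁻¹ = [[-2, 7], [1, -3]], and A = P·diag(3, 2)·P⁻¹.
Then A⁴ = P·diag(81, 16)·P⁻¹ = [[243, 112], [81, 32]] · [[-2, 7], [1, -3]] = [[-374, 1365], [-130, 471]].

[[-374, 1365], [-130, 471]]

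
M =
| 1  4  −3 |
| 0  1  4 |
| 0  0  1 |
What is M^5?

[[1, 20, 145], [0, 1, 20], [0, 0, 1]]

M = I + N where N = [[0, 4, −3], [0, 0, 4], [0, 0, 0]] is strictly upper-triangular, so N^3 = 0.
(I + N)^5 = I + 5·N + 10·N^2 = [[1, 20, 145], [0, 1, 20], [0, 0, 1]].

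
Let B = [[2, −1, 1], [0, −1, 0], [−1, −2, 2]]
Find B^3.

[[2, −8, 11], [0, −1, 0], [−11, −1, 2]]

B^2 = [[3, −3, 4], [0, 1, 0], [−4, −1, 3]]
B^3 = [[2, −8, 11], [0, −1, 0], [−11, −1, 2]]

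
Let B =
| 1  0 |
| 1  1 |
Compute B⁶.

[[1, 0], [6, 1]]

B = I + N where N = [[0, 0], [1, 0]] is strictly lower-triangular, so N² = 0.
(I + N)⁶ = I + 6·N = [[1, 0], [6, 1]].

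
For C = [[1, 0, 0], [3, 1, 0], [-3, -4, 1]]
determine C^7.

C = I + N where N = [[0, 0, 0], [3, 0, 0], [-3, -4, 0]] is strictly lower-triangular, so N^3 = 0.
(I + N)^7 = I + 7·N + 21·N^2 = [[1, 0, 0], [21, 1, 0], [-273, -28, 1]].

[[1, 0, 0], [21, 1, 0], [-273, -28, 1]]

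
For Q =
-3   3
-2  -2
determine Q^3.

Q^2 = [[3, -15], [10, -2]]
Q^3 = [[21, 39], [-26, 34]]

[[21, 39], [-26, 34]]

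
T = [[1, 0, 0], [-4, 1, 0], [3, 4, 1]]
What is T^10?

[[1, 0, 0], [-40, 1, 0], [-690, 40, 1]]

T = I + N where N = [[0, 0, 0], [-4, 0, 0], [3, 4, 0]] is strictly lower-triangular, so N^3 = 0.
(I + N)^10 = I + 10·N + 45·N^2 = [[1, 0, 0], [-40, 1, 0], [-690, 40, 1]].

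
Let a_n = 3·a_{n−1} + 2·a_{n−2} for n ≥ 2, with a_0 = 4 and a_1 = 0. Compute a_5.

312

With companion matrix A = [[3, 2], [1, 0]], [a_n, a_{n−1}]ᵀ = A·[a_{n−1}, a_{n−2}]ᵀ, so [a_5, a_4]ᵀ = A⁴·[a_1, a_0]ᵀ.
A⁴ = [[139, 78], [39, 22]], giving [a_5, a_4]ᵀ = [[312], [88]].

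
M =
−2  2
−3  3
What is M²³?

[[−2, 2], [−3, 3]]

M² = M (a projection; rank 1, trace 1), so M²³ = M.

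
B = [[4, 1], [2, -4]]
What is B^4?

B^2 = [[18, 0], [0, 18]]
B^3 = [[72, 18], [36, -72]]
B^4 = [[324, 0], [0, 324]]

[[324, 0], [0, 324]]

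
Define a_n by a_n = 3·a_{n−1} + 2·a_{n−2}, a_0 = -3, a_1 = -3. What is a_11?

With companion matrix Q = [[3, 2], [1, 0]], [a_n, a_{n−1}]ᵀ = Q·[a_{n−1}, a_{n−2}]ᵀ, so [a_11, a_10]ᵀ = Q¹⁰·[a_1, a_0]ᵀ.
Q¹⁰ = [[283667, 159294], [79647, 44726]], giving [a_11, a_10]ᵀ = [[-1328883], [-373119]].

-1328883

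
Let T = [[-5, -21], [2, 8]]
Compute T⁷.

tr T = 3 and det T = 2, so the characteristic polynomial is λ² − (3)λ + (2) with roots 1 and 2.
Eigenvectors give P = [[-7, 3], [2, -1]] with P⁻¹ = [[-1, -3], [-2, -7]], and T = P·diag(1, 2)·P⁻¹.
Then T⁷ = P·diag(1, 128)·P⁻¹ = [[-7, 384], [2, -128]] · [[-1, -3], [-2, -7]] = [[-761, -2667], [254, 890]].

[[-761, -2667], [254, 890]]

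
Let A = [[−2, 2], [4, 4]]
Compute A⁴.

A² = [[12, 4], [8, 24]]
A³ = [[−8, 40], [80, 112]]
A⁴ = [[176, 144], [288, 608]]

[[176, 144], [288, 608]]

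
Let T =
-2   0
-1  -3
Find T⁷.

[[-128, 0], [-2059, -2187]]

tr T = -5 and det T = 6, so the characteristic polynomial is λ² − (-5)λ + (6) with roots -3 and -2.
Eigenvectors give P = [[0, -1], [-1, 1]] with P⁻¹ = [[-1, -1], [-1, 0]], and T = P·diag(-3, -2)·P⁻¹.
Then T⁷ = P·diag(-2187, -128)·P⁻¹ = [[0, 128], [2187, -128]] · [[-1, -1], [-1, 0]] = [[-128, 0], [-2059, -2187]].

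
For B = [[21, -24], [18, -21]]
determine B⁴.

[[81, 0], [0, 81]]

tr B = 0 and det B = -9, so the characteristic polynomial is λ² − (0)λ + (-9) with roots -3 and 3.
Eigenvectors give P = [[1, -4], [1, -3]] with P⁻¹ = [[-3, 4], [-1, 1]], and B = P·diag(-3, 3)·P⁻¹.
Then B⁴ = P·diag(81, 81)·P⁻¹ = [[81, -324], [81, -243]] · [[-3, 4], [-1, 1]] = [[81, 0], [0, 81]].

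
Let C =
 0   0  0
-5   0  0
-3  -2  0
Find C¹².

C is strictly triangular, hence nilpotent: C³ = 0, so C¹² = 0.

[[0, 0, 0], [0, 0, 0], [0, 0, 0]]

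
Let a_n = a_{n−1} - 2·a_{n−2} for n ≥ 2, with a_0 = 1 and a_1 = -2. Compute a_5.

With companion matrix T = [[1, -2], [1, 0]], [a_n, a_{n−1}]ᵀ = T·[a_{n−1}, a_{n−2}]ᵀ, so [a_5, a_4]ᵀ = T⁴·[a_1, a_0]ᵀ.
T⁴ = [[-1, 6], [-3, 2]], giving [a_5, a_4]ᵀ = [[8], [8]].

8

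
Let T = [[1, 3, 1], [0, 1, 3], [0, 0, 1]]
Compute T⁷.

[[1, 21, 196], [0, 1, 21], [0, 0, 1]]

T = I + N where N = [[0, 3, 1], [0, 0, 3], [0, 0, 0]] is strictly upper-triangular, so N³ = 0.
(I + N)⁷ = I + 7·N + 21·N² = [[1, 21, 196], [0, 1, 21], [0, 0, 1]].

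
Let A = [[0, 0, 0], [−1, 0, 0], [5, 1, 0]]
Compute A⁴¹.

[[0, 0, 0], [0, 0, 0], [0, 0, 0]]

A is strictly triangular, hence nilpotent: A³ = 0, so A⁴¹ = 0.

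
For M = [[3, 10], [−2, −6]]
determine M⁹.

[[2043, 5110], [−1022, −2556]]

tr M = −3 and det M = 2, so the characteristic polynomial is λ² − (−3)λ + (2) with roots −1 and −2.
Eigenvectors give P = [[−5, −2], [2, 1]] with P⁻¹ = [[−1, −2], [2, 5]], and M = P·diag(−1, −2)·P⁻¹.
Then M⁹ = P·diag(−1, −512)·P⁻¹ = [[5, 1024], [−2, −512]] · [[−1, −2], [2, 5]] = [[2043, 5110], [−1022, −2556]].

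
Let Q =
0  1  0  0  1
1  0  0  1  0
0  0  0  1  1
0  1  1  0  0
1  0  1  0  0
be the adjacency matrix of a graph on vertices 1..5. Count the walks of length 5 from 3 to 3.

2

The number of length-5 walks from vertex 3 to vertex 3 is entry (3,3) of Q⁵, where Q is the adjacency matrix.
Q² = [[2, 0, 1, 1, 0], [0, 2, 1, 0, 1], [1, 1, 2, 0, 0], [1, 0, 0, 2, 1], [0, 1, 0, 1, 2]]
Q³ = [[0, 3, 1, 1, 3], [3, 0, 1, 3, 1], [1, 1, 0, 3, 3], [1, 3, 3, 0, 1], [3, 1, 3, 1, 0]]
Q⁴ = [[6, 1, 4, 4, 1], [1, 6, 4, 1, 4], [4, 4, 6, 1, 1], [4, 1, 1, 6, 4], [1, 4, 1, 4, 6]]
Q⁵ = [[2, 10, 5, 5, 10], [10, 2, 5, 10, 5], [5, 5, 2, 10, 10], [5, 10, 10, 2, 5], [10, 5, 10, 5, 2]]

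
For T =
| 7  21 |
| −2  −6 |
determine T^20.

[[7, 21], [−2, −6]]

T² = T (a projection; rank 1, trace 1), so T^20 = T.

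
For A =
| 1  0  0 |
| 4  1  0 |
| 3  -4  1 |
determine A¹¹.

A = I + N where N = [[0, 0, 0], [4, 0, 0], [3, -4, 0]] is strictly lower-triangular, so N³ = 0.
(I + N)¹¹ = I + 11·N + 55·N² = [[1, 0, 0], [44, 1, 0], [-847, -44, 1]].

[[1, 0, 0], [44, 1, 0], [-847, -44, 1]]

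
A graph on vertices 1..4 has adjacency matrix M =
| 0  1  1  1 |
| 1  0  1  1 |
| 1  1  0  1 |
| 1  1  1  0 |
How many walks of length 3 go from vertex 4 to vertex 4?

The number of length-3 walks from vertex 4 to vertex 4 is entry (4,4) of M^3, where M is the adjacency matrix.
M^2 = [[3, 2, 2, 2], [2, 3, 2, 2], [2, 2, 3, 2], [2, 2, 2, 3]]
M^3 = [[6, 7, 7, 7], [7, 6, 7, 7], [7, 7, 6, 7], [7, 7, 7, 6]]

6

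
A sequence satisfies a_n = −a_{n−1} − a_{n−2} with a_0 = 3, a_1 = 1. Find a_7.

1

With companion matrix Q = [[−1, −1], [1, 0]], [a_n, a_{n−1}]ᵀ = Q·[a_{n−1}, a_{n−2}]ᵀ, so [a_7, a_6]ᵀ = Q⁶·[a_1, a_0]ᵀ.
Q⁶ = [[1, 0], [0, 1]], giving [a_7, a_6]ᵀ = [[1], [3]].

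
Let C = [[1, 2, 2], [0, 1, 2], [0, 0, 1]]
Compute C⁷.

[[1, 14, 98], [0, 1, 14], [0, 0, 1]]

C = I + N where N = [[0, 2, 2], [0, 0, 2], [0, 0, 0]] is strictly upper-triangular, so N³ = 0.
(I + N)⁷ = I + 7·N + 21·N² = [[1, 14, 98], [0, 1, 14], [0, 0, 1]].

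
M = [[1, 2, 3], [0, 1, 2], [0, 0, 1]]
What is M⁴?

[[1, 8, 36], [0, 1, 8], [0, 0, 1]]

M = I + N where N = [[0, 2, 3], [0, 0, 2], [0, 0, 0]] is strictly upper-triangular, so N³ = 0.
(I + N)⁴ = I + 4·N + 6·N² = [[1, 8, 36], [0, 1, 8], [0, 0, 1]].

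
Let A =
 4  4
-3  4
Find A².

[[4, 32], [-24, 4]]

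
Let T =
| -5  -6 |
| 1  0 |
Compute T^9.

tr T = -5 and det T = 6, so the characteristic polynomial is λ² − (-5)λ + (6) with roots -2 and -3.
Eigenvectors give P = [[-2, 3], [1, -1]] with P⁻¹ = [[1, 3], [1, 2]], and T = P·diag(-2, -3)·P⁻¹.
Then T^9 = P·diag(-512, -19683)·P⁻¹ = [[1024, -59049], [-512, 19683]] · [[1, 3], [1, 2]] = [[-58025, -115026], [19171, 37830]].

[[-58025, -115026], [19171, 37830]]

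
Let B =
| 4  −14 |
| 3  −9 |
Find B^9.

[[114514, −268394], [57513, −134709]]

tr B = −5 and det B = 6, so the characteristic polynomial is λ² − (−5)λ + (6) with roots −2 and −3.
Eigenvectors give P = [[−7, −2], [−3, −1]] with P⁻¹ = [[−1, 2], [3, −7]], and B = P·diag(−2, −3)·P⁻¹.
Then B^9 = P·diag(−512, −19683)·P⁻¹ = [[3584, 39366], [1536, 19683]] · [[−1, 2], [3, −7]] = [[114514, −268394], [57513, −134709]].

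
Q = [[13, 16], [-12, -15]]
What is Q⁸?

[[-19679, -26240], [19680, 26241]]

tr Q = -2 and det Q = -3, so the characteristic polynomial is λ² − (-2)λ + (-3) with roots 1 and -3.
Eigenvectors give P = [[-4, -1], [3, 1]] with P⁻¹ = [[-1, -1], [3, 4]], and Q = P·diag(1, -3)·P⁻¹.
Then Q⁸ = P·diag(1, 6561)·P⁻¹ = [[-4, -6561], [3, 6561]] · [[-1, -1], [3, 4]] = [[-19679, -26240], [19680, 26241]].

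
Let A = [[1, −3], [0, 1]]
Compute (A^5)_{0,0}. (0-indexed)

1

A = I + N where N = [[0, −3], [0, 0]] is strictly upper-triangular, so N^2 = 0.
(I + N)^5 = I + 5·N = [[1, −15], [0, 1]].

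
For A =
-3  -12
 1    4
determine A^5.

A² = A (a projection; rank 1, trace 1), so A^5 = A.

[[-3, -12], [1, 4]]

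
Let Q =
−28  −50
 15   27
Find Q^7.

[[−13762, −23150], [6945, 11703]]

tr Q = −1 and det Q = −6, so the characteristic polynomial is λ² − (−1)λ + (−6) with roots 2 and −3.
Eigenvectors give P = [[−5, −2], [3, 1]] with P⁻¹ = [[1, 2], [−3, −5]], and Q = P·diag(2, −3)·P⁻¹.
Then Q^7 = P·diag(128, −2187)·P⁻¹ = [[−640, 4374], [384, −2187]] · [[1, 2], [−3, −5]] = [[−13762, −23150], [6945, 11703]].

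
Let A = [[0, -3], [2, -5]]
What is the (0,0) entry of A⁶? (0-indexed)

tr A = -5 and det A = 6, so the characteristic polynomial is λ² − (-5)λ + (6) with roots -3 and -2.
Eigenvectors give P = [[-1, 3], [-1, 2]] with P⁻¹ = [[2, -3], [1, -1]], and A = P·diag(-3, -2)·P⁻¹.
Then A⁶ = P·diag(729, 64)·P⁻¹ = [[-729, 192], [-729, 128]] · [[2, -3], [1, -1]] = [[-1266, 1995], [-1330, 2059]].

-1266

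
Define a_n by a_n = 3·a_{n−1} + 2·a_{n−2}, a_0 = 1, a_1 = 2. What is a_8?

With companion matrix M = [[3, 2], [1, 0]], [a_n, a_{n−1}]ᵀ = M·[a_{n−1}, a_{n−2}]ᵀ, so [a_8, a_7]ᵀ = M⁷·[a_1, a_0]ᵀ.
M⁷ = [[6279, 3526], [1763, 990]], giving [a_8, a_7]ᵀ = [[16084], [4516]].

16084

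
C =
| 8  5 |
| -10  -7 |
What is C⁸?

tr C = 1 and det C = -6, so the characteristic polynomial is λ² − (1)λ + (-6) with roots -2 and 3.
Eigenvectors give P = [[-1, -1], [2, 1]] with P⁻¹ = [[1, 1], [-2, -1]], and C = P·diag(-2, 3)·P⁻¹.
Then C⁸ = P·diag(256, 6561)·P⁻¹ = [[-256, -6561], [512, 6561]] · [[1, 1], [-2, -1]] = [[12866, 6305], [-12610, -6049]].

[[12866, 6305], [-12610, -6049]]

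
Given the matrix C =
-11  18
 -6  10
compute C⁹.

tr C = -1 and det C = -2, so the characteristic polynomial is λ² − (-1)λ + (-2) with roots -2 and 1.
Eigenvectors give P = [[2, -3], [1, -2]] with P⁻¹ = [[2, -3], [1, -2]], and C = P·diag(-2, 1)·P⁻¹.
Then C⁹ = P·diag(-512, 1)·P⁻¹ = [[-1024, -3], [-512, -2]] · [[2, -3], [1, -2]] = [[-2051, 3078], [-1026, 1540]].

[[-2051, 3078], [-1026, 1540]]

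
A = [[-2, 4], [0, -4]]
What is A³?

[[-8, 112], [0, -64]]

A² = [[4, -24], [0, 16]]
A³ = [[-8, 112], [0, -64]]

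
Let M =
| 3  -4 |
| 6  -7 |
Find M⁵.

[[483, -484], [726, -727]]

tr M = -4 and det M = 3, so the characteristic polynomial is λ² − (-4)λ + (3) with roots -1 and -3.
Eigenvectors give P = [[-1, 2], [-1, 3]] with P⁻¹ = [[-3, 2], [-1, 1]], and M = P·diag(-1, -3)·P⁻¹.
Then M⁵ = P·diag(-1, -243)·P⁻¹ = [[1, -486], [1, -729]] · [[-3, 2], [-1, 1]] = [[483, -484], [726, -727]].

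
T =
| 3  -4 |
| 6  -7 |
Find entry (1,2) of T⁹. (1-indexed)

-39364

tr T = -4 and det T = 3, so the characteristic polynomial is λ² − (-4)λ + (3) with roots -1 and -3.
Eigenvectors give P = [[1, -2], [1, -3]] with P⁻¹ = [[3, -2], [1, -1]], and T = P·diag(-1, -3)·P⁻¹.
Then T⁹ = P·diag(-1, -19683)·P⁻¹ = [[-1, 39366], [-1, 59049]] · [[3, -2], [1, -1]] = [[39363, -39364], [59046, -59047]].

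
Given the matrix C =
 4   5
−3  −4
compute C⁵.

[[4, 5], [−3, −4]]

C² = I (check: tr C = 0 and det C = −1), so C⁵ = C since 5 is odd.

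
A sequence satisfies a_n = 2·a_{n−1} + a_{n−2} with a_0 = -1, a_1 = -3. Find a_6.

-239

With companion matrix A = [[2, 1], [1, 0]], [a_n, a_{n−1}]ᵀ = A·[a_{n−1}, a_{n−2}]ᵀ, so [a_6, a_5]ᵀ = A⁵·[a_1, a_0]ᵀ.
A⁵ = [[70, 29], [29, 12]], giving [a_6, a_5]ᵀ = [[-239], [-99]].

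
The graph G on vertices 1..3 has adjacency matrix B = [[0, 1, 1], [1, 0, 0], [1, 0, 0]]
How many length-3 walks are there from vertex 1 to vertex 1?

0

The number of length-3 walks from vertex 1 to vertex 1 is entry (1,1) of B^3, where B is the adjacency matrix.
B^2 = [[2, 0, 0], [0, 1, 1], [0, 1, 1]]
B^3 = [[0, 2, 2], [2, 0, 0], [2, 0, 0]]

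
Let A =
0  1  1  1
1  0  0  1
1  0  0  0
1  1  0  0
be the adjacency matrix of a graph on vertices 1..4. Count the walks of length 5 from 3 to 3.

2

The number of length-5 walks from vertex 3 to vertex 3 is entry (3,3) of A⁵, where A is the adjacency matrix.
A² = [[3, 1, 0, 1], [1, 2, 1, 1], [0, 1, 1, 1], [1, 1, 1, 2]]
A³ = [[2, 4, 3, 4], [4, 2, 1, 3], [3, 1, 0, 1], [4, 3, 1, 2]]
A⁴ = [[11, 6, 2, 6], [6, 7, 4, 6], [2, 4, 3, 4], [6, 6, 4, 7]]
A⁵ = [[14, 17, 11, 17], [17, 12, 6, 13], [11, 6, 2, 6], [17, 13, 6, 12]]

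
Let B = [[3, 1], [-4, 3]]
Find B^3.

B^2 = [[5, 6], [-24, 5]]
B^3 = [[-9, 23], [-92, -9]]

[[-9, 23], [-92, -9]]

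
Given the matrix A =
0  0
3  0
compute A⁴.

A² = [[0, 0], [0, 0]]
A³ = [[0, 0], [0, 0]]
A⁴ = [[0, 0], [0, 0]]

[[0, 0], [0, 0]]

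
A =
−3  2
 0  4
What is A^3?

A^2 = [[9, 2], [0, 16]]
A^3 = [[−27, 26], [0, 64]]

[[−27, 26], [0, 64]]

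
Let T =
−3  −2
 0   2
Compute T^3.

[[−27, −14], [0, 8]]

T^2 = [[9, 2], [0, 4]]
T^3 = [[−27, −14], [0, 8]]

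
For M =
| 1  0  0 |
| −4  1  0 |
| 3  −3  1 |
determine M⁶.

[[1, 0, 0], [−24, 1, 0], [198, −18, 1]]

M = I + N where N = [[0, 0, 0], [−4, 0, 0], [3, −3, 0]] is strictly lower-triangular, so N³ = 0.
(I + N)⁶ = I + 6·N + 15·N² = [[1, 0, 0], [−24, 1, 0], [198, −18, 1]].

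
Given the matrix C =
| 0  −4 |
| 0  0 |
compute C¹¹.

C is strictly triangular, hence nilpotent: C² = 0, so C¹¹ = 0.

[[0, 0], [0, 0]]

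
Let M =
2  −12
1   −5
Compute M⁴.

tr M = −3 and det M = 2, so the characteristic polynomial is λ² − (−3)λ + (2) with roots −2 and −1.
Eigenvectors give P = [[3, 4], [1, 1]] with P⁻¹ = [[−1, 4], [1, −3]], and M = P·diag(−2, −1)·P⁻¹.
Then M⁴ = P·diag(16, 1)·P⁻¹ = [[48, 4], [16, 1]] · [[−1, 4], [1, −3]] = [[−44, 180], [−15, 61]].

[[−44, 180], [−15, 61]]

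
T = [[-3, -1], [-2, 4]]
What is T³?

T² = [[11, -1], [-2, 18]]
T³ = [[-31, -15], [-30, 74]]

[[-31, -15], [-30, 74]]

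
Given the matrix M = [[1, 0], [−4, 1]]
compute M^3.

[[1, 0], [−12, 1]]

M = I + N where N = [[0, 0], [−4, 0]] is strictly lower-triangular, so N^2 = 0.
(I + N)^3 = I + 3·N = [[1, 0], [−12, 1]].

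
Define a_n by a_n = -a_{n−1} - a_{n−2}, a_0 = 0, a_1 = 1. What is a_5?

-1

With companion matrix C = [[-1, -1], [1, 0]], [a_n, a_{n−1}]ᵀ = C·[a_{n−1}, a_{n−2}]ᵀ, so [a_5, a_4]ᵀ = C^4·[a_1, a_0]ᵀ.
C^4 = [[-1, -1], [1, 0]], giving [a_5, a_4]ᵀ = [[-1], [1]].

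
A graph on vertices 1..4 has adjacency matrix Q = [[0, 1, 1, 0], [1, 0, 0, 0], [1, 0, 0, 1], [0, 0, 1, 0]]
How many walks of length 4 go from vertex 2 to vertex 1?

The number of length-4 walks from vertex 2 to vertex 1 is entry (2,1) of Q⁴, where Q is the adjacency matrix.
Q² = [[2, 0, 0, 1], [0, 1, 1, 0], [0, 1, 2, 0], [1, 0, 0, 1]]
Q³ = [[0, 2, 3, 0], [2, 0, 0, 1], [3, 0, 0, 2], [0, 1, 2, 0]]
Q⁴ = [[5, 0, 0, 3], [0, 2, 3, 0], [0, 3, 5, 0], [3, 0, 0, 2]]

0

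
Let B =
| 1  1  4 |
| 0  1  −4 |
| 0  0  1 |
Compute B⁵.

B = I + N where N = [[0, 1, 4], [0, 0, −4], [0, 0, 0]] is strictly upper-triangular, so N³ = 0.
(I + N)⁵ = I + 5·N + 10·N² = [[1, 5, −20], [0, 1, −20], [0, 0, 1]].

[[1, 5, −20], [0, 1, −20], [0, 0, 1]]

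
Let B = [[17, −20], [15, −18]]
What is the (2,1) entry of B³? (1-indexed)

105

tr B = −1 and det B = −6, so the characteristic polynomial is λ² − (−1)λ + (−6) with roots −3 and 2.
Eigenvectors give P = [[1, 4], [1, 3]] with P⁻¹ = [[−3, 4], [1, −1]], and B = P·diag(−3, 2)·P⁻¹.
Then B³ = P·diag(−27, 8)·P⁻¹ = [[−27, 32], [−27, 24]] · [[−3, 4], [1, −1]] = [[113, −140], [105, −132]].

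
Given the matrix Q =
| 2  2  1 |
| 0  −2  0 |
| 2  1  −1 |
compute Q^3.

[[14, 11, 5], [0, −8, 0], [10, 5, −1]]

Q^2 = [[6, 1, 1], [0, 4, 0], [2, 1, 3]]
Q^3 = [[14, 11, 5], [0, −8, 0], [10, 5, −1]]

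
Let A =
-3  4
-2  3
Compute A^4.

[[1, 0], [0, 1]]

A² = I (check: tr A = 0 and det A = -1), so A^4 = I since 4 is even.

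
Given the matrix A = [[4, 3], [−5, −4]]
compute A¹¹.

A² = I (check: tr A = 0 and det A = −1), so A¹¹ = A since 11 is odd.

[[4, 3], [−5, −4]]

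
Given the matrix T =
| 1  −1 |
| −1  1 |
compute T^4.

T^2 = [[2, −2], [−2, 2]]
T^3 = [[4, −4], [−4, 4]]
T^4 = [[8, −8], [−8, 8]]

[[8, −8], [−8, 8]]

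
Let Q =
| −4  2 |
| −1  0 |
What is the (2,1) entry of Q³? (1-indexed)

Q² = [[14, −8], [4, −2]]
Q³ = [[−48, 28], [−14, 8]]

−14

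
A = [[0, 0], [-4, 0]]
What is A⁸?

A is strictly triangular, hence nilpotent: A² = 0, so A⁸ = 0.

[[0, 0], [0, 0]]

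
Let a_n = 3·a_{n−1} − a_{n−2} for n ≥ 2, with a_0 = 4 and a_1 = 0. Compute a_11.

−27060

With companion matrix C = [[3, −1], [1, 0]], [a_n, a_{n−1}]ᵀ = C·[a_{n−1}, a_{n−2}]ᵀ, so [a_11, a_10]ᵀ = C¹⁰·[a_1, a_0]ᵀ.
C¹⁰ = [[17711, −6765], [6765, −2584]], giving [a_11, a_10]ᵀ = [[−27060], [−10336]].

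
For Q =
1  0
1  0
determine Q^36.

Q² = Q (a projection; rank 1, trace 1), so Q^36 = Q.

[[1, 0], [1, 0]]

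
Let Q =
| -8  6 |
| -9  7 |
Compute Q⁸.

[[766, -510], [765, -509]]

tr Q = -1 and det Q = -2, so the characteristic polynomial is λ² − (-1)λ + (-2) with roots 1 and -2.
Eigenvectors give P = [[-2, 1], [-3, 1]] with P⁻¹ = [[1, -1], [3, -2]], and Q = P·diag(1, -2)·P⁻¹.
Then Q⁸ = P·diag(1, 256)·P⁻¹ = [[-2, 256], [-3, 256]] · [[1, -1], [3, -2]] = [[766, -510], [765, -509]].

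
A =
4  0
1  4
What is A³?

[[64, 0], [48, 64]]

A² = [[16, 0], [8, 16]]
A³ = [[64, 0], [48, 64]]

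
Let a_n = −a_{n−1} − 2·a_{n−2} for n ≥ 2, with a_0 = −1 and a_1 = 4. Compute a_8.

With companion matrix T = [[−1, −2], [1, 0]], [a_n, a_{n−1}]ᵀ = T·[a_{n−1}, a_{n−2}]ᵀ, so [a_8, a_7]ᵀ = T⁷·[a_1, a_0]ᵀ.
T⁷ = [[3, −14], [7, 10]], giving [a_8, a_7]ᵀ = [[26], [18]].

26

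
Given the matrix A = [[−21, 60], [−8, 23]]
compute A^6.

tr A = 2 and det A = −3, so the characteristic polynomial is λ² − (2)λ + (−3) with roots 3 and −1.
Eigenvectors give P = [[−5, 3], [−2, 1]] with P⁻¹ = [[1, −3], [2, −5]], and A = P·diag(3, −1)·P⁻¹.
Then A^6 = P·diag(729, 1)·P⁻¹ = [[−3645, 3], [−1458, 1]] · [[1, −3], [2, −5]] = [[−3639, 10920], [−1456, 4369]].

[[−3639, 10920], [−1456, 4369]]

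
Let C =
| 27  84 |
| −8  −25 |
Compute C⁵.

[[1707, 5124], [−488, −1465]]

tr C = 2 and det C = −3, so the characteristic polynomial is λ² − (2)λ + (−3) with roots 3 and −1.
Eigenvectors give P = [[7, −3], [−2, 1]] with P⁻¹ = [[1, 3], [2, 7]], and C = P·diag(3, −1)·P⁻¹.
Then C⁵ = P·diag(243, −1)·P⁻¹ = [[1701, 3], [−486, −1]] · [[1, 3], [2, 7]] = [[1707, 5124], [−488, −1465]].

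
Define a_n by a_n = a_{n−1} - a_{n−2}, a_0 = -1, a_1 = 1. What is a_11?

-2

With companion matrix T = [[1, -1], [1, 0]], [a_n, a_{n−1}]ᵀ = T·[a_{n−1}, a_{n−2}]ᵀ, so [a_11, a_10]ᵀ = T¹⁰·[a_1, a_0]ᵀ.
T¹⁰ = [[-1, 1], [-1, 0]], giving [a_11, a_10]ᵀ = [[-2], [-1]].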